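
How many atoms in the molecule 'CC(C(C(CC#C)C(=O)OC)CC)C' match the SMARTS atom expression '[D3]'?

4

The query [D3] means: atom with exactly three heavy-atom neighbours.
Check the 14 heavy atoms by environment: 3× C (D2) → no; 4× C (D3) → match; 5× C (D1) → no; 1× O (D1) → no; 1× O (D2) → no.
That gives 4 matching atoms.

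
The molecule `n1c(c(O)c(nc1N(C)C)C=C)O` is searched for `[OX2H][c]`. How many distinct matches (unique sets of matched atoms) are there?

2

[OX2H][c] is the SMARTS for a phenol: a hydroxyl oxygen attached to an aromatic carbon.
The molecule carries 2 separate instances of a hydroxyl group (-OH) meeting every constraint; each maps to a distinct set of atoms, giving 2 matches.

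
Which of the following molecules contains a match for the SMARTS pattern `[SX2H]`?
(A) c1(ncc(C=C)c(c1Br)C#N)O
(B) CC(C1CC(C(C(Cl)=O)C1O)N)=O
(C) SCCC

C

[SX2H] describes an aliphatic sulfur with two connections, one being H (a thiol).
(A) has a hydroxyl group (-OH) but it is an -OH, not an -SH.
(B) has a hydroxyl group (-OH) but it is an -OH, not an -SH.
(C) contains a thiol (-SH), which satisfies every atom and bond constraint.
So the answer is (C).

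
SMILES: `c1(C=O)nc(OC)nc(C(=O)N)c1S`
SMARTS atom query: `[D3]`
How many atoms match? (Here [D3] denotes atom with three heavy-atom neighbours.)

The query [D3] means: atom with exactly three heavy-atom neighbours.
Check the 14 heavy atoms by environment: 2× n (aromatic, D2) → no; 4× c (aromatic, D3) → match; 1× C (D2) → no; 2× O (D1) → no; 1× C (D3) → match; 1× N (D1) → no; 1× S (D1) → no; 1× O (D2) → no; 1× C (D1) → no.
Summing the matching environments: 4 + 1 = 5 matching atoms.

5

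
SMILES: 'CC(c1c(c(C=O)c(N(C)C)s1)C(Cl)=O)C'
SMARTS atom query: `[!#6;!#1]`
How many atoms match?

5

Check the 16 heavy atoms by environment: 1× s (aromatic) → match; 4× c (aromatic) → no; 7× C → no; 1× N → match; 2× O → match; 1× Cl → match.
Summing the matching environments: 1 + 1 + 2 + 1 = 5 matching atoms.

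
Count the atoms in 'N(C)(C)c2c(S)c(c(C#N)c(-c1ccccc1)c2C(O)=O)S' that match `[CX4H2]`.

0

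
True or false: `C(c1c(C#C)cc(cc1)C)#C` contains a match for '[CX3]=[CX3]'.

The pattern [CX3]=[CX3] describes a non-aromatic C=C double bond between two sp2 carbons — an alkene.
The closest candidate here is an ethynyl group (-C#CH), but the C-C bond is a triple bond, not a double bond. No other fragment satisfies the full query, so there is no match.

False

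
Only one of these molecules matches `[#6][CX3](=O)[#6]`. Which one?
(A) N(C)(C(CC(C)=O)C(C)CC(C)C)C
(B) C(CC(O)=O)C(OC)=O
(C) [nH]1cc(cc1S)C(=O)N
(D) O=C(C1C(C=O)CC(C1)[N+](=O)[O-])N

[#6][CX3](=O)[#6] describes a carbonyl carbon (no H) flanked by two carbons (a ketone).
(A) contains an acetyl/ketone group (-C(=O)CH3), which satisfies every atom and bond constraint.
(B) has a carboxylic acid group (-C(=O)OH) but one neighbour of the carbonyl carbon is O, not C.
(C) has a primary amide (-C(=O)NH2) but one neighbour of the carbonyl carbon is N, not C.
(D) has an aldehyde (-CHO) but the carbonyl carbon has H1, so it is not flanked by two carbons.
So the answer is (A).

A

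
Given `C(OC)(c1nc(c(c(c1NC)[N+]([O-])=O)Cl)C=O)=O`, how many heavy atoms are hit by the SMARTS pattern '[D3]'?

The query [D3] means: atom with exactly three heavy-atom neighbours.
Check the 18 heavy atoms by environment: 1× n (aromatic, D2) → no; 5× c (aromatic, D3) → match; 1× N (charge +1, D3) → match; 1× O (charge -1, D1) → no; 3× O (D1) → no; 1× C (D3) → match; 1× O (D2) → no; 2× C (D1) → no; 1× N (D2) → no; 1× C (D2) → no; 1× Cl (D1) → no.
Summing the matching environments: 5 + 1 + 1 = 7 matching atoms.

7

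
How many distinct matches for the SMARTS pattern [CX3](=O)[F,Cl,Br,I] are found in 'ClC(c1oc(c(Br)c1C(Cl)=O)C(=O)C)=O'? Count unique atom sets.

[CX3](=O)[F,Cl,Br,I] is the SMARTS for an acyl halide: a carbonyl carbon bonded to a halogen.
The molecule carries 2 separate instances of an acyl chloride (-C(=O)Cl) meeting every constraint; each maps to a distinct set of atoms, giving 2 matches.

2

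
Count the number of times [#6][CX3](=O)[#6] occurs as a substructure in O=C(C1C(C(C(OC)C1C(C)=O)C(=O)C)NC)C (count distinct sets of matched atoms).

3

[#6][CX3](=O)[#6] is the SMARTS for a ketone: a carbonyl carbon (no H) flanked by two carbons.
The molecule carries 3 separate instances of an acetyl/ketone group (-C(=O)CH3) meeting every constraint; each maps to a distinct set of atoms, giving 3 matches.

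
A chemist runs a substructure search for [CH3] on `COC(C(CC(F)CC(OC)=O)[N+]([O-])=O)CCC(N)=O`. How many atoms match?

2

Check the 20 heavy atoms by environment: 4× C (H2) → no; 3× C (H1) → no; 2× C (H0) → no; 5× O (H0) → no; 1× N (H2) → no; 2× C (H3) → match; 1× N (charge +1, H0) → no; 1× O (charge -1, H0) → no; 1× F (H0) → no.
That gives 2 matching atoms.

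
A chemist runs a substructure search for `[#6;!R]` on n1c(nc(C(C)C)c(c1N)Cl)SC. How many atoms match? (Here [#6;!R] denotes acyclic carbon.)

The query [#6;!R] means: carbon not in any ring.
Check the 13 heavy atoms by environment: 2× n (aromatic, in 6-ring) → no; 4× c (aromatic, in 6-ring) → no; 4× C (acyclic) → match; 1× Cl (acyclic) → no; 1× N (acyclic) → no; 1× S (acyclic) → no.
That gives 4 matching atoms.

4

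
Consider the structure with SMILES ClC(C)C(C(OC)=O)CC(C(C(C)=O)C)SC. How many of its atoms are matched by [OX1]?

2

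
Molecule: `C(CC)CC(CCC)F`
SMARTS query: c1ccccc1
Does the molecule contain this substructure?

The pattern c1ccccc1 describes six aromatic carbons in a ring — a benzene ring.
The closest candidate here is a methyl group (-CH3), but no six-membered all-carbon aromatic ring is present. No other fragment satisfies the full query, so there is no match.

No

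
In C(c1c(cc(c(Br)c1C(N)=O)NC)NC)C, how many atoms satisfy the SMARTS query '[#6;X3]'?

7

Check the 16 heavy atoms by environment: 6× c (aromatic, X3) → match; 1× Br (X1) → no; 4× C (X4) → no; 3× N (X3) → no; 1× C (X3) → match; 1× O (X1) → no.
Summing the matching environments: 6 + 1 = 7 matching atoms.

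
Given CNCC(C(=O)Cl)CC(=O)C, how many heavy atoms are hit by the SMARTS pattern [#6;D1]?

The query [#6;D1] means: carbon bonded to exactly one heavy atom.
Check the 11 heavy atoms by environment: 2× C (D2) → no; 3× C (D3) → no; 1× N (D2) → no; 2× C (D1) → match; 2× O (D1) → no; 1× Cl (D1) → no.
That gives 2 matching atoms.

2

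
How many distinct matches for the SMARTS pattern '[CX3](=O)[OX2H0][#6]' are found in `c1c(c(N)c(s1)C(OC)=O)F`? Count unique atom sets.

[CX3](=O)[OX2H0][#6] is the SMARTS for an ester: a carbonyl carbon bonded to an oxygen that is itself bonded to carbon (no H on that O).
Exactly one fragment in the molecule meets all constraints, giving 1 match.

1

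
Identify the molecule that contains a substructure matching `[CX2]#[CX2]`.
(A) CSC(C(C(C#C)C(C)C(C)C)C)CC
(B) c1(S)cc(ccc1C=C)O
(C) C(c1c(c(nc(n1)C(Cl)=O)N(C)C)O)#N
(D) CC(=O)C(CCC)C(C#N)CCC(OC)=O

[CX2]#[CX2] describes a carbon-carbon triple bond (an alkyne).
(A) contains an ethynyl group (-C#CH), which satisfies every atom and bond constraint.
(B) has a vinyl group (-CH=CH2) but the C=C is a double bond; both carbons are CX3, not CX2.
(C) has a nitrile (-C#N) but the triple bond is C#N, not C#C.
(D) has a nitrile (-C#N) but the triple bond is C#N, not C#C.
So the answer is (A).

A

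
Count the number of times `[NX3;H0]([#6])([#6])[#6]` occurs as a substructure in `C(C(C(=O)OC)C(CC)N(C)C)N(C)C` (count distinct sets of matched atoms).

2

[NX3;H0]([#6])([#6])[#6] is the SMARTS for a tertiary amine: a trivalent nitrogen with no H, bonded to three carbons.
The molecule carries 2 separate instances of a dimethylamino group (-N(CH3)2) meeting every constraint; each maps to a distinct set of atoms, giving 2 matches.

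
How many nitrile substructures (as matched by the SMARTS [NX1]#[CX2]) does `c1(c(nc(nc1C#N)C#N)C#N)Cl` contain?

3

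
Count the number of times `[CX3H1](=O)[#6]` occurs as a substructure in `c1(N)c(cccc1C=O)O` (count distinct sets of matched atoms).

1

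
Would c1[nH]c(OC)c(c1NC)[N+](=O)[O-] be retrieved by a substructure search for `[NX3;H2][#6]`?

No

The pattern [NX3;H2][#6] describes a trivalent nitrogen with two H attached to carbon — a primary amine.
The closest candidate here is an N-methylamino group (-NHCH3), but the nitrogen bears two carbons and only one H (H1), not H2. No other fragment satisfies the full query, so there is no match.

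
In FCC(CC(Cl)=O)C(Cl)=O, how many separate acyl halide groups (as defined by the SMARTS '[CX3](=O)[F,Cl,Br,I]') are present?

2

[CX3](=O)[F,Cl,Br,I] is the SMARTS for an acyl halide: a carbonyl carbon bonded to a halogen.
The molecule carries 2 separate instances of an acyl chloride (-C(=O)Cl) meeting every constraint; each maps to a distinct set of atoms, giving 2 matches.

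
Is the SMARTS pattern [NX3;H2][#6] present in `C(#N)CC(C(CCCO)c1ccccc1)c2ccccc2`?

No

The pattern [NX3;H2][#6] describes a trivalent nitrogen with two H attached to carbon — a primary amine.
The closest candidate here is a nitrile (-C#N), but the nitrogen is NX1 (triple-bonded), not NX3 with two H. No other fragment satisfies the full query, so there is no match.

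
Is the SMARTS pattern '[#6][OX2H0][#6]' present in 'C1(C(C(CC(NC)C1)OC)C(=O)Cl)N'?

Yes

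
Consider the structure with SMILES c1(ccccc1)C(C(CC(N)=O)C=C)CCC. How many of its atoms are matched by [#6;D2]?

Check the 17 heavy atoms by environment: 4× C (D2) → match; 3× C (D3) → no; 2× C (D1) → no; 1× O (D1) → no; 1× N (D1) → no; 1× c (aromatic, D3) → no; 5× c (aromatic, D2) → match.
Summing the matching environments: 4 + 5 = 9 matching atoms.

9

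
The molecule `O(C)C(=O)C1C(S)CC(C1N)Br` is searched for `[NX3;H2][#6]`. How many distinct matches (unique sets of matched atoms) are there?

1

[NX3;H2][#6] is the SMARTS for a primary amine: a trivalent nitrogen with two H attached to carbon.
Exactly one fragment in the molecule meets all constraints, giving 1 match.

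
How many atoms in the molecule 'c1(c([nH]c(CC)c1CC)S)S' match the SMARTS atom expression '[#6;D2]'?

2

The query [#6;D2] means: any carbon bonded to exactly two heavy atoms.
Check the 11 heavy atoms by environment: 1× n (aromatic, D2) → no; 4× c (aromatic, D3) → no; 2× C (D2) → match; 2× C (D1) → no; 2× S (D1) → no.
That gives 2 matching atoms.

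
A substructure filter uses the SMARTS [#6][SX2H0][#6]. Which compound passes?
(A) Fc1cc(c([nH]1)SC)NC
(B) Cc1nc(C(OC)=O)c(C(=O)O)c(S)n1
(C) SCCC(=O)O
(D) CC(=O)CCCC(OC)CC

A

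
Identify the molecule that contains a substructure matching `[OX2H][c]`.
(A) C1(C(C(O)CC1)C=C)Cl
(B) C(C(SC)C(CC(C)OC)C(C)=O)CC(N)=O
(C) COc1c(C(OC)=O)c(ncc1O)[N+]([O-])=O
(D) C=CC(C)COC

[OX2H][c] describes a hydroxyl oxygen attached to an aromatic carbon (a phenol).
(A) has a hydroxyl group (-OH) but the -OH is on an aliphatic carbon, not an aromatic c.
(B) has a methoxy ether (-OCH3) but the oxygen has H0, not H1.
(C) contains a hydroxyl group (-OH), which satisfies every atom and bond constraint.
(D) has a methoxy ether (-OCH3) but the oxygen has H0, not H1.
So the answer is (C).

C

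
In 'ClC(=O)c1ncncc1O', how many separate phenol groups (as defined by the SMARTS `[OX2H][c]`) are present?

[OX2H][c] is the SMARTS for a phenol: a hydroxyl oxygen attached to an aromatic carbon.
Exactly one fragment in the molecule meets all constraints, giving 1 match.

1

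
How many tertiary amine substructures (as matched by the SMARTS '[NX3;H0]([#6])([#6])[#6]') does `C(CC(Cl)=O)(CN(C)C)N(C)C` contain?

2

[NX3;H0]([#6])([#6])[#6] is the SMARTS for a tertiary amine: a trivalent nitrogen with no H, bonded to three carbons.
The molecule carries 2 separate instances of a dimethylamino group (-N(CH3)2) meeting every constraint; each maps to a distinct set of atoms, giving 2 matches.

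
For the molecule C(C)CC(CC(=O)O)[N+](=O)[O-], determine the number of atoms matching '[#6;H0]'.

1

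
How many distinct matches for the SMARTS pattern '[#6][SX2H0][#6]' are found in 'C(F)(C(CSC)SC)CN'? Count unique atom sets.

2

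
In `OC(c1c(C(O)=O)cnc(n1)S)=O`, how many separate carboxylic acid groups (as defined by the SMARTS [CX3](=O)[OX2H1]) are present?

2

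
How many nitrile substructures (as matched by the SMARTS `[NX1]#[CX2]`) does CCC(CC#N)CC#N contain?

2

[NX1]#[CX2] is the SMARTS for a nitrile: a nitrogen triple-bonded to a two-connected carbon.
The molecule carries 2 separate instances of a nitrile (-C#N) meeting every constraint; each maps to a distinct set of atoms, giving 2 matches.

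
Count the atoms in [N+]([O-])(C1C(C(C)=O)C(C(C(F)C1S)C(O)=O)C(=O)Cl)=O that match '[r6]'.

6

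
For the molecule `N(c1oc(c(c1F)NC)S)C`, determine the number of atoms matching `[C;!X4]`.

0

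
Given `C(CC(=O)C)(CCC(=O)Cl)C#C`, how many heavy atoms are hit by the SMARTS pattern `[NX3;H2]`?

The query [NX3;H2] means: aliphatic N with 3 total connections, two of them H — an -NH2 nitrogen (amine or amide).
Check the 12 heavy atoms by environment: 3× C (H2, X4) → no; 1× C (H1, X4) → no; 2× C (H0, X3) → no; 2× O (H0, X1) → no; 1× C (H3, X4) → no; 1× Cl (H0, X1) → no; 1× C (H0, X2) → no; 1× C (H1, X2) → no.
No environment satisfies the query, so 0 matching atoms.

0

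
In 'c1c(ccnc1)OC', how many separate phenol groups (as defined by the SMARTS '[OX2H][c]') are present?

0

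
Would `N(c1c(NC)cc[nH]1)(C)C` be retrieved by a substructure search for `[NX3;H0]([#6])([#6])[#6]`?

The pattern [NX3;H0]([#6])([#6])[#6] describes a trivalent nitrogen with no H, bonded to three carbons — a tertiary amine.
The molecule carries a dimethylamino group (-N(CH3)2), whose atoms satisfy every constraint of the query, so the pattern matches.

Yes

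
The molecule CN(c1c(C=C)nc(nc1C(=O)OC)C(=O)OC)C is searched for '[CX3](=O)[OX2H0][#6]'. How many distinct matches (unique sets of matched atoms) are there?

2

[CX3](=O)[OX2H0][#6] is the SMARTS for an ester: a carbonyl carbon bonded to an oxygen that is itself bonded to carbon (no H on that O).
The molecule carries 2 separate instances of a methyl-ester group (-C(=O)OCH3) meeting every constraint; each maps to a distinct set of atoms, giving 2 matches.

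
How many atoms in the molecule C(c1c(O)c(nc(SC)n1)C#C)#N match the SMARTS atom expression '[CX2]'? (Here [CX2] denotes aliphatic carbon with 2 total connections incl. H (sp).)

3

The query [CX2] means: C with X2: aliphatic carbon with exactly 2 total connections.
Check the 13 heavy atoms by environment: 2× n (aromatic, X2) → no; 4× c (aromatic, X3) → no; 1× S (X2) → no; 1× C (X4) → no; 1× O (X2) → no; 3× C (X2) → match; 1× N (X1) → no.
That gives 3 matching atoms.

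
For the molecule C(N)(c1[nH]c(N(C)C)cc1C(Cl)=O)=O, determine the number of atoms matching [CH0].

Check the 14 heavy atoms by environment: 1× n (aromatic, H1) → no; 3× c (aromatic, H0) → no; 1× c (aromatic, H1) → no; 2× C (H0) → match; 2× O (H0) → no; 1× N (H2) → no; 1× N (H0) → no; 2× C (H3) → no; 1× Cl (H0) → no.
That gives 2 matching atoms.

2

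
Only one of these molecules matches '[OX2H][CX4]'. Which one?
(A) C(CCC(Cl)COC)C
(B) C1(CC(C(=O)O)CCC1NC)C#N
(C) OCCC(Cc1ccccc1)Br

C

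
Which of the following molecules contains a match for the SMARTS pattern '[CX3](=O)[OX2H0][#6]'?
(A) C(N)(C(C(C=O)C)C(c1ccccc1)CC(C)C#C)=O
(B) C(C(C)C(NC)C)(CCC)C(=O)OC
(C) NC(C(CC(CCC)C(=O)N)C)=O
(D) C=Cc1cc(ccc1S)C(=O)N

B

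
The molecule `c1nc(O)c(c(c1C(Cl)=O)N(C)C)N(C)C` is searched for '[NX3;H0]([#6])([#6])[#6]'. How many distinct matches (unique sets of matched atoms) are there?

2

[NX3;H0]([#6])([#6])[#6] is the SMARTS for a tertiary amine: a trivalent nitrogen with no H, bonded to three carbons.
The molecule carries 2 separate instances of a dimethylamino group (-N(CH3)2) meeting every constraint; each maps to a distinct set of atoms, giving 2 matches.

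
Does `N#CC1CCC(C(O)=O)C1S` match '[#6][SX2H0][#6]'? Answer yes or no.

The pattern [#6][SX2H0][#6] describes an aliphatic sulfur bridging two carbons with no H on the sulfur — a thioether.
The closest candidate here is a thiol (-SH), but the sulfur has H1, not H0 bridging two carbons. No other fragment satisfies the full query, so there is no match.

No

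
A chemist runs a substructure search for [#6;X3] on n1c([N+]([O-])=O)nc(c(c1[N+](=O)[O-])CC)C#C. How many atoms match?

4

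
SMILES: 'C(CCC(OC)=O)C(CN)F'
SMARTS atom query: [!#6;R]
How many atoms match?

0

The query [!#6;R] means: non-carbon atom that is part of a ring.
Check the 11 heavy atoms by environment: 7× C (acyclic) → no; 1× N (acyclic) → no; 1× F (acyclic) → no; 2× O (acyclic) → no.
No environment satisfies the query, so 0 matching atoms.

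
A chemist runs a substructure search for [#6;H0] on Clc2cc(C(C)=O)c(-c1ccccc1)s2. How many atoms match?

The query [#6;H0] means: any carbon with no attached hydrogen.
Check the 15 heavy atoms by environment: 1× s (aromatic, H0) → no; 4× c (aromatic, H0) → match; 6× c (aromatic, H1) → no; 1× C (H0) → match; 1× O (H0) → no; 1× C (H3) → no; 1× Cl (H0) → no.
Summing the matching environments: 4 + 1 = 5 matching atoms.

5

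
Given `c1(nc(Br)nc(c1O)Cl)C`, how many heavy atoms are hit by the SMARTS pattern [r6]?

6

The query [r6] means: r6 matches atoms in a six-membered ring.
Check the 10 heavy atoms by environment: 2× n (aromatic, in 6-ring) → match; 4× c (aromatic, in 6-ring) → match; 1× Cl (acyclic) → no; 1× O (acyclic) → no; 1× Br (acyclic) → no; 1× C (acyclic) → no.
Summing the matching environments: 2 + 4 = 6 matching atoms.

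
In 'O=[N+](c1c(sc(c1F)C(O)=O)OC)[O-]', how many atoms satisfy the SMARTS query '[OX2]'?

Check the 14 heavy atoms by environment: 1× s (aromatic, X2) → no; 4× c (aromatic, X3) → no; 1× C (X3) → no; 2× O (X1) → no; 2× O (X2) → match; 1× C (X4) → no; 1× F (X1) → no; 1× N (charge +1, X3) → no; 1× O (charge -1, X1) → no.
That gives 2 matching atoms.

2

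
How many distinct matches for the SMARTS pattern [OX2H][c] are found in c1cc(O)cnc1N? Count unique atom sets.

[OX2H][c] is the SMARTS for a phenol: a hydroxyl oxygen attached to an aromatic carbon.
Exactly one fragment in the molecule meets all constraints, giving 1 match.

1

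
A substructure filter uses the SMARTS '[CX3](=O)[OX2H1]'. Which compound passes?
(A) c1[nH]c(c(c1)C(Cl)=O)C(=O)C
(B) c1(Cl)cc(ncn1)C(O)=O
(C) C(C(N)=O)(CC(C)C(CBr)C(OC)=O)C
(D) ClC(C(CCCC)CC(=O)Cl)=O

B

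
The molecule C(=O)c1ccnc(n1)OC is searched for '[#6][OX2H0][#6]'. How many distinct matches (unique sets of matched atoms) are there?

1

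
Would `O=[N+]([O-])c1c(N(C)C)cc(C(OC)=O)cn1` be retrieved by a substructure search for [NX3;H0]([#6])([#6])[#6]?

The pattern [NX3;H0]([#6])([#6])[#6] describes a trivalent nitrogen with no H, bonded to three carbons — a tertiary amine.
The molecule carries a dimethylamino group (-N(CH3)2), whose atoms satisfy every constraint of the query, so the pattern matches.

Yes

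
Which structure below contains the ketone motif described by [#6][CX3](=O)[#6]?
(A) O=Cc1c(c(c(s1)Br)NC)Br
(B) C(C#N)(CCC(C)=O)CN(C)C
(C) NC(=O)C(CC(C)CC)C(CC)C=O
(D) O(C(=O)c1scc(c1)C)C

[#6][CX3](=O)[#6] describes a carbonyl carbon (no H) flanked by two carbons (a ketone).
(A) has an aldehyde (-CHO) but the carbonyl carbon has H1, so it is not flanked by two carbons.
(B) contains an acetyl/ketone group (-C(=O)CH3), which satisfies every atom and bond constraint.
(C) has an aldehyde (-CHO) but the carbonyl carbon has H1, so it is not flanked by two carbons.
(D) has a methyl-ester group (-C(=O)OCH3) but one neighbour of the carbonyl carbon is O, not C.
So the answer is (B).

B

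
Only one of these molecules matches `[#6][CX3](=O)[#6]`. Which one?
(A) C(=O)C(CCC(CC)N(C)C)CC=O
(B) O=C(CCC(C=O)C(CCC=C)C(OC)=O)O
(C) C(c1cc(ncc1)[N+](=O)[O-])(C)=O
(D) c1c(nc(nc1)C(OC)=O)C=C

C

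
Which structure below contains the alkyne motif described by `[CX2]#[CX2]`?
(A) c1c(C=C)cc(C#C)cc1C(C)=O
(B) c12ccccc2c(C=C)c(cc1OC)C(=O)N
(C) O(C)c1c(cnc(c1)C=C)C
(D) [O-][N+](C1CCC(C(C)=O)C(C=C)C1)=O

[CX2]#[CX2] describes a carbon-carbon triple bond (an alkyne).
(A) contains an ethynyl group (-C#CH), which satisfies every atom and bond constraint.
(B) has a vinyl group (-CH=CH2) but the C=C is a double bond; both carbons are CX3, not CX2.
(C) has a vinyl group (-CH=CH2) but the C=C is a double bond; both carbons are CX3, not CX2.
(D) has a vinyl group (-CH=CH2) but the C=C is a double bond; both carbons are CX3, not CX2.
So the answer is (A).

A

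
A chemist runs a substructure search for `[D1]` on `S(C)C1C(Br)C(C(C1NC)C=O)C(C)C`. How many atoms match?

6

The query [D1] means: atom with exactly one heavy-atom neighbour (degree 1).
Check the 15 heavy atoms by environment: 6× C (D3) → no; 1× N (D2) → no; 4× C (D1) → match; 1× C (D2) → no; 1× O (D1) → match; 1× S (D2) → no; 1× Br (D1) → match.
Summing the matching environments: 4 + 1 + 1 = 6 matching atoms.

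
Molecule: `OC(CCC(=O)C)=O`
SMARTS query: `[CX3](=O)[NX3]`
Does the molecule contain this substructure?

The pattern [CX3](=O)[NX3] describes a carbonyl carbon bonded to a trivalent nitrogen — an amide.
The closest candidate here is a carboxylic acid group (-C(=O)OH), but the carbonyl is bonded to O, not to an NX3 nitrogen. No other fragment satisfies the full query, so there is no match.

No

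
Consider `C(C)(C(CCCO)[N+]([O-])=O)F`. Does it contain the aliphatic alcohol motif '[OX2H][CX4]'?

Yes

The pattern [OX2H][CX4] describes a hydroxyl oxygen bound to an sp3 (X4) carbon — an aliphatic alcohol.
The molecule carries a hydroxyl group (-OH), whose atoms satisfy every constraint of the query, so the pattern matches.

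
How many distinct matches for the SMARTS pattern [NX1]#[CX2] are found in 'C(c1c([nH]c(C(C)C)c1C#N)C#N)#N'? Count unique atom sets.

3

[NX1]#[CX2] is the SMARTS for a nitrile: a nitrogen triple-bonded to a two-connected carbon.
The molecule carries 3 separate instances of a nitrile (-C#N) meeting every constraint; each maps to a distinct set of atoms, giving 3 matches.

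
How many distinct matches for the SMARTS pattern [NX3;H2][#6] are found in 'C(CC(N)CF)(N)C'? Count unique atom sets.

[NX3;H2][#6] is the SMARTS for a primary amine: a trivalent nitrogen with two H attached to carbon.
The molecule carries 2 separate instances of a primary amino group (-NH2) meeting every constraint; each maps to a distinct set of atoms, giving 2 matches.

2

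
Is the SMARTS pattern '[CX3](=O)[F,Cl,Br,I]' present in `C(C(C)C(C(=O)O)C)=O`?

The pattern [CX3](=O)[F,Cl,Br,I] describes a carbonyl carbon bonded to a halogen — an acyl halide.
The closest candidate here is a carboxylic acid group (-C(=O)OH), but the carbonyl is bonded to -OH, not to a halogen. No other fragment satisfies the full query, so there is no match.

No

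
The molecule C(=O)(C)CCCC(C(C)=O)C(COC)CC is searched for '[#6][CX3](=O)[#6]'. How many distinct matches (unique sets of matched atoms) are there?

2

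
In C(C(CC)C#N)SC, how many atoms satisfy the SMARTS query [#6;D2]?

3

The query [#6;D2] means: any carbon bonded to exactly two heavy atoms.
Check the 8 heavy atoms by environment: 3× C (D2) → match; 1× C (D3) → no; 1× S (D2) → no; 2× C (D1) → no; 1× N (D1) → no.
That gives 3 matching atoms.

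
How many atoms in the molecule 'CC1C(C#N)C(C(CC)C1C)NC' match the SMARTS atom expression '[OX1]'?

The query [OX1] means: aliphatic oxygen with one total connection — typically a carbonyl =O or an oxide.
Check the 13 heavy atoms by environment: 10× C (X4) → no; 1× N (X3) → no; 1× C (X2) → no; 1× N (X1) → no.
No environment satisfies the query, so 0 matching atoms.

0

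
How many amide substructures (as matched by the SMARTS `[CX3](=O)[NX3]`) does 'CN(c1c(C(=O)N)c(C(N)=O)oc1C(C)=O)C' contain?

2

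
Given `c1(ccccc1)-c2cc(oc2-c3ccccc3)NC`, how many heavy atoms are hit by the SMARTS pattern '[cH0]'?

5

The query [cH0] means: aromatic carbon with no attached hydrogen (substituted or ring-fusion).
Check the 19 heavy atoms by environment: 1× o (aromatic, H0) → no; 5× c (aromatic, H0) → match; 11× c (aromatic, H1) → no; 1× N (H1) → no; 1× C (H3) → no.
That gives 5 matching atoms.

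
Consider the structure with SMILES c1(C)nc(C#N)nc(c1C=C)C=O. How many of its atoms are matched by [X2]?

3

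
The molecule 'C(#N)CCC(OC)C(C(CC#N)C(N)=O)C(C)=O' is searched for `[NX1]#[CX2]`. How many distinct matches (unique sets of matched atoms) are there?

2

[NX1]#[CX2] is the SMARTS for a nitrile: a nitrogen triple-bonded to a two-connected carbon.
The molecule carries 2 separate instances of a nitrile (-C#N) meeting every constraint; each maps to a distinct set of atoms, giving 2 matches.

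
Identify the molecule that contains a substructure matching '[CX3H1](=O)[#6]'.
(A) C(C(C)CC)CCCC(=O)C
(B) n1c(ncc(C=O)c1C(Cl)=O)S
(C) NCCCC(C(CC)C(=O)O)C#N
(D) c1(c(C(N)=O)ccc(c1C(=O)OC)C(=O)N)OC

[CX3H1](=O)[#6] describes an sp2 carbon with one H, double-bonded to O and single-bonded to carbon (an aldehyde).
(A) has an acetyl/ketone group (-C(=O)CH3) but the carbonyl carbon has H0 (two carbon neighbours), not H1.
(B) contains an aldehyde (-CHO), which satisfies every atom and bond constraint.
(C) has a carboxylic acid group (-C(=O)OH) but the carbonyl carbon has H0 and is bonded to O, not H1.
(D) has a methyl-ester group (-C(=O)OCH3) but the carbonyl carbon has H0, not H1.
So the answer is (B).

B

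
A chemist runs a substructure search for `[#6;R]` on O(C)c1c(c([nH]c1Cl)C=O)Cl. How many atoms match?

4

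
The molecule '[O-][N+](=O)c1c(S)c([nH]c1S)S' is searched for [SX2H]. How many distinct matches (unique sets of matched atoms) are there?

3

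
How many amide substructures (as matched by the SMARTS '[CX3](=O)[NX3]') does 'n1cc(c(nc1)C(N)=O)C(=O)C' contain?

1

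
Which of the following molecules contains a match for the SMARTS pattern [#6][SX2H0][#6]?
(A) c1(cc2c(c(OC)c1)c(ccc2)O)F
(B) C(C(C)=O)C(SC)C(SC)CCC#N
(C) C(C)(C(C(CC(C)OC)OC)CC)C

B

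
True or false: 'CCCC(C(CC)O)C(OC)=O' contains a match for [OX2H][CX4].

True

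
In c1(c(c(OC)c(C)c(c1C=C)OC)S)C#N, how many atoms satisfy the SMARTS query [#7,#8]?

3

The query [#7,#8] means: nitrogen or oxygen (comma = OR).
Check the 16 heavy atoms by environment: 6× c (aromatic) → no; 6× C → no; 1× S → no; 2× O → match; 1× N → match.
Summing the matching environments: 2 + 1 = 3 matching atoms.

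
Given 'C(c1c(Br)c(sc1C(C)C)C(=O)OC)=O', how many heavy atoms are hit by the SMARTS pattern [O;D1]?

2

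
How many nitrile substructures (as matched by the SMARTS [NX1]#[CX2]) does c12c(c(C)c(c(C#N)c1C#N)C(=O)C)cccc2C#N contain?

3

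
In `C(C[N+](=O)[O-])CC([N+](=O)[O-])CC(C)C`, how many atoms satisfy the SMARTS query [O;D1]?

4

Check the 14 heavy atoms by environment: 4× C (D2) → no; 2× C (D3) → no; 2× C (D1) → no; 2× N (charge +1, D3) → no; 2× O (charge -1, D1) → match; 2× O (D1) → match.
Summing the matching environments: 2 + 2 = 4 matching atoms.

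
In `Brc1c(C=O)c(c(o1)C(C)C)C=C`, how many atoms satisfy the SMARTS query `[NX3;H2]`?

The query [NX3;H2] means: aliphatic N with 3 total connections, two of them H — an -NH2 nitrogen (amine or amide).
Check the 13 heavy atoms by environment: 1× o (aromatic, H0, X2) → no; 4× c (aromatic, H0, X3) → no; 1× Br (H0, X1) → no; 2× C (H1, X3) → no; 1× O (H0, X1) → no; 1× C (H2, X3) → no; 1× C (H1, X4) → no; 2× C (H3, X4) → no.
No environment satisfies the query, so 0 matching atoms.

0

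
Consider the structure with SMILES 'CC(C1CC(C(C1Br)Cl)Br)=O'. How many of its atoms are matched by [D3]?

5

Check the 11 heavy atoms by environment: 5× C (D3) → match; 1× C (D2) → no; 2× Br (D1) → no; 1× O (D1) → no; 1× C (D1) → no; 1× Cl (D1) → no.
That gives 5 matching atoms.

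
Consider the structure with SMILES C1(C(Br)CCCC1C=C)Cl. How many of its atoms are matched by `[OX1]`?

0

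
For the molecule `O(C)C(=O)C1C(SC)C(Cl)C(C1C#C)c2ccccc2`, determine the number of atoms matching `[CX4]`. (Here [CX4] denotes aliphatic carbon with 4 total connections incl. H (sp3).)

7

The query [CX4] means: C with X4: aliphatic carbon with exactly 4 total connections (bonds + H).
Check the 20 heavy atoms by environment: 7× C (X4) → match; 1× C (X3) → no; 1× O (X1) → no; 1× O (X2) → no; 1× Cl (X1) → no; 2× C (X2) → no; 1× S (X2) → no; 6× c (aromatic, X3) → no.
That gives 7 matching atoms.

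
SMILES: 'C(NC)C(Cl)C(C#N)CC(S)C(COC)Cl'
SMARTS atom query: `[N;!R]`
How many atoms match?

Check the 16 heavy atoms by environment: 10× C (acyclic) → no; 2× N (acyclic) → match; 1× S (acyclic) → no; 2× Cl (acyclic) → no; 1× O (acyclic) → no.
That gives 2 matching atoms.

2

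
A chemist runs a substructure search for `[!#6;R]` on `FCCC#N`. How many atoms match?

0

The query [!#6;R] means: non-carbon atom that is part of a ring.
Check the 5 heavy atoms by environment: 3× C (acyclic) → no; 1× F (acyclic) → no; 1× N (acyclic) → no.
No environment satisfies the query, so 0 matching atoms.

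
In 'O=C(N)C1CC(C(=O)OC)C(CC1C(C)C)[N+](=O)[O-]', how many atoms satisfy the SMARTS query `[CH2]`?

2

The query [CH2] means: aliphatic carbon with exactly two hydrogens.
Check the 19 heavy atoms by environment: 5× C (H1) → no; 2× C (H2) → match; 1× N (charge +1, H0) → no; 1× O (charge -1, H0) → no; 4× O (H0) → no; 2× C (H0) → no; 3× C (H3) → no; 1× N (H2) → no.
That gives 2 matching atoms.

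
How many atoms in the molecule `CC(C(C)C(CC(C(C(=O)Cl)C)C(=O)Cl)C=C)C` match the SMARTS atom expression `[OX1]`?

Check the 18 heavy atoms by environment: 10× C (X4) → no; 4× C (X3) → no; 2× O (X1) → match; 2× Cl (X1) → no.
That gives 2 matching atoms.

2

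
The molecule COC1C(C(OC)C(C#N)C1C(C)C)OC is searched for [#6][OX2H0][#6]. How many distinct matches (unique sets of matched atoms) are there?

3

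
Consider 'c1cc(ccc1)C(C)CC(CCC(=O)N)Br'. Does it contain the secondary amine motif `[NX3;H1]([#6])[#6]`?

No

The pattern [NX3;H1]([#6])[#6] describes a trivalent nitrogen with one H, bonded to two carbons — a secondary amine.
The closest candidate here is a primary amide (-C(=O)NH2), but the -C(=O)NH2 nitrogen has H2, not H1. No other fragment satisfies the full query, so there is no match.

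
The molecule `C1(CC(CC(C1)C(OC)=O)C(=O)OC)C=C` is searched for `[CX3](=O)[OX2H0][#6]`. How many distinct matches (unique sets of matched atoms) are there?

2

[CX3](=O)[OX2H0][#6] is the SMARTS for an ester: a carbonyl carbon bonded to an oxygen that is itself bonded to carbon (no H on that O).
The molecule carries 2 separate instances of a methyl-ester group (-C(=O)OCH3) meeting every constraint; each maps to a distinct set of atoms, giving 2 matches.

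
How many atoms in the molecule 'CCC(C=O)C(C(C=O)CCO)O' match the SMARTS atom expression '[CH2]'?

The query [CH2] means: aliphatic carbon with exactly two hydrogens.
Check the 13 heavy atoms by environment: 3× C (H2) → match; 5× C (H1) → no; 2× O (H0) → no; 2× O (H1) → no; 1× C (H3) → no.
That gives 3 matching atoms.

3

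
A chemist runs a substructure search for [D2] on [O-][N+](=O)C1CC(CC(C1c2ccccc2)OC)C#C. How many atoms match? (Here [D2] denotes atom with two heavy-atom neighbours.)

9

The query [D2] means: atom with exactly two heavy-atom neighbours.
Check the 19 heavy atoms by environment: 4× C (D3) → no; 3× C (D2) → match; 2× C (D1) → no; 1× N (charge +1, D3) → no; 1× O (charge -1, D1) → no; 1× O (D1) → no; 1× O (D2) → match; 1× c (aromatic, D3) → no; 5× c (aromatic, D2) → match.
Summing the matching environments: 3 + 1 + 5 = 9 matching atoms.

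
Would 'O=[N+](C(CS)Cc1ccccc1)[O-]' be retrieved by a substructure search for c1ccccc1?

The pattern c1ccccc1 describes six aromatic carbons in a ring — a benzene ring.
The molecule carries a phenyl ring, whose atoms satisfy every constraint of the query, so the pattern matches.

Yes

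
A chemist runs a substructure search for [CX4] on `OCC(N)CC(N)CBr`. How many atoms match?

5

The query [CX4] means: C with X4: aliphatic carbon with exactly 4 total connections (bonds + H).
Check the 9 heavy atoms by environment: 5× C (X4) → match; 1× Br (X1) → no; 2× N (X3) → no; 1× O (X2) → no.
That gives 5 matching atoms.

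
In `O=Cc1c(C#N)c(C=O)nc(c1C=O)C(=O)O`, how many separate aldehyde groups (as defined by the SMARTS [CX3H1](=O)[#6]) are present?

3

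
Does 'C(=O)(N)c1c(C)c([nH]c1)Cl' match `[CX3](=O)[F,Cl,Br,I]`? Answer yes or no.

The pattern [CX3](=O)[F,Cl,Br,I] describes a carbonyl carbon bonded to a halogen — an acyl halide.
The closest candidate here is a chloro substituent, but the Cl is not on a carbonyl carbon. No other fragment satisfies the full query, so there is no match.

No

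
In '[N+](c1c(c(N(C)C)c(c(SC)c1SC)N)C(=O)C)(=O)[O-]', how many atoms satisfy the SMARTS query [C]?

6

The query [C] means: uppercase C matches aliphatic (non-aromatic) carbon only.
Check the 20 heavy atoms by environment: 6× c (aromatic) → no; 6× C → match; 2× O → no; 1× N (charge +1) → no; 1× O (charge -1) → no; 2× S → no; 2× N → no.
That gives 6 matching atoms.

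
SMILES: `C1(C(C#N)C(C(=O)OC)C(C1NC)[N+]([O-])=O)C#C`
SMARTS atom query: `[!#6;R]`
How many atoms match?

0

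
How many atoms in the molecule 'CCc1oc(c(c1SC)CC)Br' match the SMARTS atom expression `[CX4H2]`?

2

Check the 12 heavy atoms by environment: 1× o (aromatic, H0, X2) → no; 4× c (aromatic, H0, X3) → no; 1× S (H0, X2) → no; 3× C (H3, X4) → no; 2× C (H2, X4) → match; 1× Br (H0, X1) → no.
That gives 2 matching atoms.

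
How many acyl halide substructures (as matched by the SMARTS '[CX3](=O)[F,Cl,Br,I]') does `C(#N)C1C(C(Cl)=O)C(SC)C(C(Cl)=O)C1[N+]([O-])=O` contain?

2

[CX3](=O)[F,Cl,Br,I] is the SMARTS for an acyl halide: a carbonyl carbon bonded to a halogen.
The molecule carries 2 separate instances of an acyl chloride (-C(=O)Cl) meeting every constraint; each maps to a distinct set of atoms, giving 2 matches.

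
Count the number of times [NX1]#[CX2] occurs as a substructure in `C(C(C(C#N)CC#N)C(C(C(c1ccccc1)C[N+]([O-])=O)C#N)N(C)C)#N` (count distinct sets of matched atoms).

[NX1]#[CX2] is the SMARTS for a nitrile: a nitrogen triple-bonded to a two-connected carbon.
The molecule carries 4 separate instances of a nitrile (-C#N) meeting every constraint; each maps to a distinct set of atoms, giving 4 matches.

4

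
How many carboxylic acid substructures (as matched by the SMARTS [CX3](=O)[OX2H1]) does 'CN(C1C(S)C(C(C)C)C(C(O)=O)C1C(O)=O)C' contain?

2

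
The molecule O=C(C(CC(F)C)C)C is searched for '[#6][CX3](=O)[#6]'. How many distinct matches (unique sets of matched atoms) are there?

[#6][CX3](=O)[#6] is the SMARTS for a ketone: a carbonyl carbon (no H) flanked by two carbons.
Exactly one fragment in the molecule meets all constraints, giving 1 match.

1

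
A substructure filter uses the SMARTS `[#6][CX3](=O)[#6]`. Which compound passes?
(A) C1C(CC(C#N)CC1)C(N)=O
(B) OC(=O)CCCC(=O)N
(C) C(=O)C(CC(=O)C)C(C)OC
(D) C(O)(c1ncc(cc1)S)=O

C

[#6][CX3](=O)[#6] describes a carbonyl carbon (no H) flanked by two carbons (a ketone).
(A) has a primary amide (-C(=O)NH2) but one neighbour of the carbonyl carbon is N, not C.
(B) has a carboxylic acid group (-C(=O)OH) but one neighbour of the carbonyl carbon is O, not C.
(C) contains an acetyl/ketone group (-C(=O)CH3), which satisfies every atom and bond constraint.
(D) has a carboxylic acid group (-C(=O)OH) but one neighbour of the carbonyl carbon is O, not C.
So the answer is (C).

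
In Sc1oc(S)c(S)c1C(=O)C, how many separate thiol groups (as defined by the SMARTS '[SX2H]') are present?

3

[SX2H] is the SMARTS for a thiol: an aliphatic sulfur with two connections, one being H.
The molecule carries 3 separate instances of a thiol (-SH) meeting every constraint; each maps to a distinct set of atoms, giving 3 matches.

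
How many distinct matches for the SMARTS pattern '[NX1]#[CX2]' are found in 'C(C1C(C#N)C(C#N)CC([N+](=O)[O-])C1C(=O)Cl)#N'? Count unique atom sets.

3

[NX1]#[CX2] is the SMARTS for a nitrile: a nitrogen triple-bonded to a two-connected carbon.
The molecule carries 3 separate instances of a nitrile (-C#N) meeting every constraint; each maps to a distinct set of atoms, giving 3 matches.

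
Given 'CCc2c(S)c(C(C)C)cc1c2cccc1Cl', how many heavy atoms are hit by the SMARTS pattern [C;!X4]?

0

Check the 17 heavy atoms by environment: 10× c (aromatic, X3) → no; 1× S (X2) → no; 5× C (X4) → no; 1× Cl (X1) → no.
No environment satisfies the query, so 0 matching atoms.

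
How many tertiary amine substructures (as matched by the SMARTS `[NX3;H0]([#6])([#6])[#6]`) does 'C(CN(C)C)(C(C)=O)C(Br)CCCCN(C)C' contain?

2

[NX3;H0]([#6])([#6])[#6] is the SMARTS for a tertiary amine: a trivalent nitrogen with no H, bonded to three carbons.
The molecule carries 2 separate instances of a dimethylamino group (-N(CH3)2) meeting every constraint; each maps to a distinct set of atoms, giving 2 matches.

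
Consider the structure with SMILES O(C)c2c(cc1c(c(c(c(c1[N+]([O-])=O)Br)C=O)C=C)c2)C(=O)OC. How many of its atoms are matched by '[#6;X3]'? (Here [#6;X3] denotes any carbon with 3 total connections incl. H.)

The query [#6;X3] means: any carbon (aromatic or not) with three total connections.
Check the 24 heavy atoms by environment: 10× c (aromatic, X3) → match; 2× O (X2) → no; 2× C (X4) → no; 4× C (X3) → match; 3× O (X1) → no; 1× N (charge +1, X3) → no; 1× O (charge -1, X1) → no; 1× Br (X1) → no.
Summing the matching environments: 10 + 4 = 14 matching atoms.

14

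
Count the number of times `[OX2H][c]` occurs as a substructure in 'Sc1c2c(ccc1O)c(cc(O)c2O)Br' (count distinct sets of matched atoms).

[OX2H][c] is the SMARTS for a phenol: a hydroxyl oxygen attached to an aromatic carbon.
The molecule carries 3 separate instances of a hydroxyl group (-OH) meeting every constraint; each maps to a distinct set of atoms, giving 3 matches.

3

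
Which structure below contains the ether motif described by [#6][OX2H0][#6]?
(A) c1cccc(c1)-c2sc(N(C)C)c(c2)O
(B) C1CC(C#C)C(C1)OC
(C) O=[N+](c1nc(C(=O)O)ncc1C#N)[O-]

B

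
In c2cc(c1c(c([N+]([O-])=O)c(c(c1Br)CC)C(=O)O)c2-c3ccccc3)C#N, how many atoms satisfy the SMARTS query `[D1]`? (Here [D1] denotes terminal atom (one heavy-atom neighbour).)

7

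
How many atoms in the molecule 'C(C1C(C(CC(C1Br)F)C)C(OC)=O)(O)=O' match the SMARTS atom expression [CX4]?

The query [CX4] means: C with X4: aliphatic carbon with exactly 4 total connections (bonds + H).
Check the 16 heavy atoms by environment: 8× C (X4) → match; 2× C (X3) → no; 2× O (X1) → no; 2× O (X2) → no; 1× F (X1) → no; 1× Br (X1) → no.
That gives 8 matching atoms.

8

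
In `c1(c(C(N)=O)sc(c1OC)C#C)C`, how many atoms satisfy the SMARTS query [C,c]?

9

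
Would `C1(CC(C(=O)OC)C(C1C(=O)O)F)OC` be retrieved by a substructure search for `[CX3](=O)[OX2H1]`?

Yes

The pattern [CX3](=O)[OX2H1] describes an sp2 carbon double-bonded to O and single-bonded to an -OH oxygen — a carboxylic acid.
The molecule carries a carboxylic acid group (-C(=O)OH), whose atoms satisfy every constraint of the query, so the pattern matches.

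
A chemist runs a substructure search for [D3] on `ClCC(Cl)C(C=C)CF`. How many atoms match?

2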